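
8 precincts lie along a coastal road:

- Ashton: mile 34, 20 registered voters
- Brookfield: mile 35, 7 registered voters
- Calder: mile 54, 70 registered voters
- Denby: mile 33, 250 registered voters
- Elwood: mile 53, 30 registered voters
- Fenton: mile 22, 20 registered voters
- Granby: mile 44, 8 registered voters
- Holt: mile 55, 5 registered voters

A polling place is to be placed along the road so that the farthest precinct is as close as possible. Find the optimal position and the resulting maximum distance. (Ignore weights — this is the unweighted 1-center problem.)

location 38.5, max distance 16.5

The 1-center on a line is the midpoint of the two extreme points: leftmost at 22, rightmost at 55.
Optimal location = (22 + 55)/2 = 38.5; maximum distance = (55 − 22)/2 = 16.5.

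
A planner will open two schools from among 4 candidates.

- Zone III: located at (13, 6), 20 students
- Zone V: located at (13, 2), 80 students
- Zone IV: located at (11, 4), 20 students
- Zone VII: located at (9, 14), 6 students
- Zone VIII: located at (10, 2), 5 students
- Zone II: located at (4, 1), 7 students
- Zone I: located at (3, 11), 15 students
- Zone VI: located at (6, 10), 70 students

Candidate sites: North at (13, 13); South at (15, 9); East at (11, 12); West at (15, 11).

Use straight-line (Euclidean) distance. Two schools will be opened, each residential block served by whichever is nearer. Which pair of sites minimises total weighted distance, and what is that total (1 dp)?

Evaluate every pair (each demand assigned to the nearer of the two):
  {South, East}: total = 1431.7
  {North, South}: total = 1631.6
  {East, West}: total = 1661.7
  {North, East}: total = 1758.7
  {South, West}: total = 1774.9
  {North, West}: total = 1872.9
Best pair: {South, East} with total 1431.7.

{South, East}, total 1431.7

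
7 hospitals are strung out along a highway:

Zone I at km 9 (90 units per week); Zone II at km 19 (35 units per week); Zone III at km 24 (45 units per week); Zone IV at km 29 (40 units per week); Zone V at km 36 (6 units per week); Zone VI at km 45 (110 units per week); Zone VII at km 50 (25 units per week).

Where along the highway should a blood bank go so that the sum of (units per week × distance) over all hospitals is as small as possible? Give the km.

x = 29

For a sum of weighted absolute distances on a line, the optimum is the weighted median (not the mean). Total weight W = 351; half-weight = 175.5.
Sort by position and accumulate weight:
  km 9 (Zone I, w=90) → cum 90
  km 19 (Zone II, w=35) → cum 125
  km 24 (Zone III, w=45) → cum 170
  km 29 (Zone IV, w=40) → cum 210  ≥ 175.5 → median here
  km 36 (Zone V, w=6) → cum 216
  km 45 (Zone VI, w=110) → cum 326
  km 50 (Zone VII, w=25) → cum 351
Optimal location: km 29.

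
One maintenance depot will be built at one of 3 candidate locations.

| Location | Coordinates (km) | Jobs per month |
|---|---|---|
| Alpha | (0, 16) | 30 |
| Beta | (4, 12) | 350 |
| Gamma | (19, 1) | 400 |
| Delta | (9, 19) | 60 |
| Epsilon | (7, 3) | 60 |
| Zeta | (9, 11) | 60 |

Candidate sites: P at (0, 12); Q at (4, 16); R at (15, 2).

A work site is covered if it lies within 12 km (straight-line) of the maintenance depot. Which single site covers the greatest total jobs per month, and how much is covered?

Coverage radius r = 12 km; a point is covered iff (Δx)²+(Δy)² ≤ 12² = 144.
  P (0, 12): covers {Alpha, Beta, Delta, Epsilon, Zeta} → 560
  Q (4, 16): covers {Alpha, Beta, Delta, Zeta} → 500
  R (15, 2): covers {Gamma, Epsilon, Zeta} → 520
Maximum coverage at P: 560 jobs per month.

P, covering 560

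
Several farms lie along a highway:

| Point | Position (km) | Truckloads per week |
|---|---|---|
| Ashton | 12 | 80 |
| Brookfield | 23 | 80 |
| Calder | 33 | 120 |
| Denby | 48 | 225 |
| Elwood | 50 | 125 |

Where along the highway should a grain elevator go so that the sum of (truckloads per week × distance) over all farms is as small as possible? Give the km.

x = 48

For a sum of weighted absolute distances on a line, the optimum is the weighted median (not the mean). Total weight W = 630; half-weight = 315.
Sort by position and accumulate weight:
  km 12 (Ashton, w=80) → cum 80
  km 23 (Brookfield, w=80) → cum 160
  km 33 (Calder, w=120) → cum 280
  km 48 (Denby, w=225) → cum 505  ≥ 315 → median here
  km 50 (Elwood, w=125) → cum 630
Optimal location: km 48.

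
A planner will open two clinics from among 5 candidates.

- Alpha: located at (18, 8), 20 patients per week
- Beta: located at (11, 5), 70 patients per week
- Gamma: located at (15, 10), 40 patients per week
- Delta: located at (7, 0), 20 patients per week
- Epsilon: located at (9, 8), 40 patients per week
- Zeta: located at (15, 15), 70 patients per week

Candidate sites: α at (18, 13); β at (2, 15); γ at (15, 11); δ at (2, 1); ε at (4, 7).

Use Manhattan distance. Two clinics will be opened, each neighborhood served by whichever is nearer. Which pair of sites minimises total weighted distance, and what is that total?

Evaluate every pair (each demand assigned to the nearer of the two):
  {γ, ε}: total = 1510
  {γ, δ}: total = 1620
  {α, ε}: total = 1760
  {α, γ}: total = 1860
  {β, γ}: total = 1880
  {α, δ}: total = 2280
  {α, β}: total = 2700
  {β, ε}: total = 2840
  {δ, ε}: total = 3180
  {β, δ}: total = 3680
Best pair: {γ, ε} with total 1510.

{γ, ε}, total 1510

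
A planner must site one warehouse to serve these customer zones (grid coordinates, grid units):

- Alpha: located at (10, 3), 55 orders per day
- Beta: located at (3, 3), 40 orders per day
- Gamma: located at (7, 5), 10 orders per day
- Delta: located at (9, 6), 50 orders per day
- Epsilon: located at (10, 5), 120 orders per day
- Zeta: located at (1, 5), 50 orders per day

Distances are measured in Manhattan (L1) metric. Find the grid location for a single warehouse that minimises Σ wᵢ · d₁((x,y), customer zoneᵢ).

Manhattan distance separates: Σwᵢ(|x−xᵢ|+|y−yᵢ|) = Σwᵢ|x−xᵢ| + Σwᵢ|y−yᵢ|, so x and y are optimised independently as 1-D weighted medians.
Total weight W = 325; half = 162.5.
x-coordinate, sorted with cumulative weight:
  x=1 (Zeta, w=50) cum 50
  x=3 (Beta, w=40) cum 90
  x=7 (Gamma, w=10) cum 100
  x=9 (Delta, w=50) cum 150
  x=10 (Alpha, w=55) cum 205  ← median
  x=10 (Epsilon, w=120) cum 325
⇒ x* = 10
y-coordinate, sorted with cumulative weight:
  y=3 (Alpha, w=55) cum 55
  y=3 (Beta, w=40) cum 95
  y=5 (Gamma, w=10) cum 105
  y=5 (Epsilon, w=120) cum 225  ← median
  y=5 (Zeta, w=50) cum 275
  y=6 (Delta, w=50) cum 325
⇒ y* = 5

(10, 5)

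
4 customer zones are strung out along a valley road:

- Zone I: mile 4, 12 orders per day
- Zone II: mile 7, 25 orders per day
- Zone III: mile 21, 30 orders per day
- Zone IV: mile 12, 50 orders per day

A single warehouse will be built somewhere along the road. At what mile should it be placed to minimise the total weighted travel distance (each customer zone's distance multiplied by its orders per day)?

For a sum of weighted absolute distances on a line, the optimum is the weighted median (not the mean). Total weight W = 117; half-weight = 58.5.
Sort by position and accumulate weight:
  mile 4 (Zone I, w=12) → cum 12
  mile 7 (Zone II, w=25) → cum 37
  mile 12 (Zone IV, w=50) → cum 87  ≥ 58.5 → median here
  mile 21 (Zone III, w=30) → cum 117
Optimal location: mile 12.

x = 12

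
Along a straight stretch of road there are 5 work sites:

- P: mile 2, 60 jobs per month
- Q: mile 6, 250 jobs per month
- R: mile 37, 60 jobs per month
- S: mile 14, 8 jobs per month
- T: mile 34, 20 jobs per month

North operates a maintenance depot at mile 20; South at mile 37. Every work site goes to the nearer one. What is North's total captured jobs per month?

318

The indifferent point is the midpoint (20+37)/2 = 28.5; work sites left of it (closer to North at 20) go to North, those right go to South.
  P at 2 (w=60) → North
  Q at 6 (w=250) → North
  S at 14 (w=8) → North
  T at 34 (w=20) → South
  R at 37 (w=60) → South
North captures 318; South captures 80.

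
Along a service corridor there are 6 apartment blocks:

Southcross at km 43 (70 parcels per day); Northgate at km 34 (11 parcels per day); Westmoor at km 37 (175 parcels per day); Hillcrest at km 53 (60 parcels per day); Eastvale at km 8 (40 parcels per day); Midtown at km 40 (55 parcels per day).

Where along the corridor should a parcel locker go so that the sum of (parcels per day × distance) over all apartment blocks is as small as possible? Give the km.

x = 37

For a sum of weighted absolute distances on a line, the optimum is the weighted median (not the mean). Total weight W = 411; half-weight = 205.5.
Sort by position and accumulate weight:
  km 8 (Eastvale, w=40) → cum 40
  km 34 (Northgate, w=11) → cum 51
  km 37 (Westmoor, w=175) → cum 226  ≥ 205.5 → median here
  km 40 (Midtown, w=55) → cum 281
  km 43 (Southcross, w=70) → cum 351
  km 53 (Hillcrest, w=60) → cum 411
Optimal location: km 37.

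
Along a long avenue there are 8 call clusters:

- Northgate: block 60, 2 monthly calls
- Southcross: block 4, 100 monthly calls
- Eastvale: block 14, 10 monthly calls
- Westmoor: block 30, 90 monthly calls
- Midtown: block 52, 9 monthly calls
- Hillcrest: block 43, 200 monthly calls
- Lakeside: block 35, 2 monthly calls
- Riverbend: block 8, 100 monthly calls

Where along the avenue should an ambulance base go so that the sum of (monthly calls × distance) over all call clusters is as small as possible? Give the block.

x = 30

For a sum of weighted absolute distances on a line, the optimum is the weighted median (not the mean). Total weight W = 513; half-weight = 256.5.
Sort by position and accumulate weight:
  block 4 (Southcross, w=100) → cum 100
  block 8 (Riverbend, w=100) → cum 200
  block 14 (Eastvale, w=10) → cum 210
  block 30 (Westmoor, w=90) → cum 300  ≥ 256.5 → median here
  block 35 (Lakeside, w=2) → cum 302
  block 43 (Hillcrest, w=200) → cum 502
  block 52 (Midtown, w=9) → cum 511
  block 60 (Northgate, w=2) → cum 513
Optimal location: block 30.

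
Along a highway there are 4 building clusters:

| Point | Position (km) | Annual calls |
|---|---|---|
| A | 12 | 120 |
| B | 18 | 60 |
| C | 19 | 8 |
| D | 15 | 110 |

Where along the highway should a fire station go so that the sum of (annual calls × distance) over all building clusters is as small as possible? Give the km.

For a sum of weighted absolute distances on a line, the optimum is the weighted median (not the mean). Total weight W = 298; half-weight = 149.
Sort by position and accumulate weight:
  km 12 (A, w=120) → cum 120
  km 15 (D, w=110) → cum 230  ≥ 149 → median here
  km 18 (B, w=60) → cum 290
  km 19 (C, w=8) → cum 298
Optimal location: km 15.

x = 15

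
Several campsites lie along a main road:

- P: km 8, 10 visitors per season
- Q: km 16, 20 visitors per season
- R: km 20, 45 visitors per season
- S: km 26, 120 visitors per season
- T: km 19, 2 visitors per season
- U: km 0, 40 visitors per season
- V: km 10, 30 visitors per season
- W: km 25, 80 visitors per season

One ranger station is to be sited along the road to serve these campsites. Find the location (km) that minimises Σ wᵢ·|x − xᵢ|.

x = 25

For a sum of weighted absolute distances on a line, the optimum is the weighted median (not the mean). Total weight W = 347; half-weight = 173.5.
Sort by position and accumulate weight:
  km 0 (U, w=40) → cum 40
  km 8 (P, w=10) → cum 50
  km 10 (V, w=30) → cum 80
  km 16 (Q, w=20) → cum 100
  km 19 (T, w=2) → cum 102
  km 20 (R, w=45) → cum 147
  km 25 (W, w=80) → cum 227  ≥ 173.5 → median here
  km 26 (S, w=120) → cum 347
Optimal location: km 25.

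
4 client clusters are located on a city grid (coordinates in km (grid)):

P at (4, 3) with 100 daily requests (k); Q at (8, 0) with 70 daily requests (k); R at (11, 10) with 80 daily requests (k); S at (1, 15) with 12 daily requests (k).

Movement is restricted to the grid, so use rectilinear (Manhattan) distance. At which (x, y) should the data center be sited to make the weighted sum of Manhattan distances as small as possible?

(8, 3)

Manhattan distance separates: Σwᵢ(|x−xᵢ|+|y−yᵢ|) = Σwᵢ|x−xᵢ| + Σwᵢ|y−yᵢ|, so x and y are optimised independently as 1-D weighted medians.
Total weight W = 262; half = 131.
x-coordinate, sorted with cumulative weight:
  x=1 (S, w=12) cum 12
  x=4 (P, w=100) cum 112
  x=8 (Q, w=70) cum 182  ← median
  x=11 (R, w=80) cum 262
⇒ x* = 8
y-coordinate, sorted with cumulative weight:
  y=0 (Q, w=70) cum 70
  y=3 (P, w=100) cum 170  ← median
  y=10 (R, w=80) cum 250
  y=15 (S, w=12) cum 262
⇒ y* = 3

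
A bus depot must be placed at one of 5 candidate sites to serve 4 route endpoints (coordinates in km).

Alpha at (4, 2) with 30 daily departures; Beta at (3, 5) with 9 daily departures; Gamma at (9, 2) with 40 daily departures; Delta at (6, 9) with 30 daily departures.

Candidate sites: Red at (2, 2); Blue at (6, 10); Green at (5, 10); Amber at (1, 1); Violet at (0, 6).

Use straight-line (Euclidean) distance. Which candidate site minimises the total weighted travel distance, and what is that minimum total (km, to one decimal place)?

Red, total 610.3 km

Total weighted distance at each candidate:
  Red (2, 2): total = 610.3
  Blue (6, 10): total = 671.6
  Green (5, 10): total = 690.5
  Amber (1, 1): total = 740.6
  Violet (0, 6): total = 793.4
Minimum is at Red with total 610.3 km.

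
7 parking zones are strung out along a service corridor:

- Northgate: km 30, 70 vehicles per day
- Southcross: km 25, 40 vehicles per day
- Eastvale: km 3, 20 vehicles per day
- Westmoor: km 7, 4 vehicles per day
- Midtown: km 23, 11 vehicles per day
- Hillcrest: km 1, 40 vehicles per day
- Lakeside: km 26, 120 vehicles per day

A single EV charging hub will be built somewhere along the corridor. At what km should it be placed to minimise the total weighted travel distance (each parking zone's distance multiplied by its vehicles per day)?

For a sum of weighted absolute distances on a line, the optimum is the weighted median (not the mean). Total weight W = 305; half-weight = 152.5.
Sort by position and accumulate weight:
  km 1 (Hillcrest, w=40) → cum 40
  km 3 (Eastvale, w=20) → cum 60
  km 7 (Westmoor, w=4) → cum 64
  km 23 (Midtown, w=11) → cum 75
  km 25 (Southcross, w=40) → cum 115
  km 26 (Lakeside, w=120) → cum 235  ≥ 152.5 → median here
  km 30 (Northgate, w=70) → cum 305
Optimal location: km 26.

x = 26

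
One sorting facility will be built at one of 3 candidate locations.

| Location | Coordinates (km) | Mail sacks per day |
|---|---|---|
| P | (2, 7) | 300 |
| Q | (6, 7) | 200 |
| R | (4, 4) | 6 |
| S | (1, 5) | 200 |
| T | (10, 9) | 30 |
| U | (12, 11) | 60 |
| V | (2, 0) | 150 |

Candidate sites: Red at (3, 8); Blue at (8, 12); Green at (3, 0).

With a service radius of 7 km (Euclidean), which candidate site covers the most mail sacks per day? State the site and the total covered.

Red, covering 706

Coverage radius r = 7 km; a point is covered iff (Δx)²+(Δy)² ≤ 7² = 49.
  Red (3, 8): covers {P, Q, R, S} → 706
  Blue (8, 12): covers {Q, T, U} → 290
  Green (3, 0): covers {R, S, V} → 356
Maximum coverage at Red: 706 mail sacks per day.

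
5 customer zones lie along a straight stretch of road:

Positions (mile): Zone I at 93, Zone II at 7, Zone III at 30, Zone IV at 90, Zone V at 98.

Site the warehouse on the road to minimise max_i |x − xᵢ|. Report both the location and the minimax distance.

The 1-center on a line is the midpoint of the two extreme points: leftmost at 7, rightmost at 98.
Optimal location = (7 + 98)/2 = 52.5; maximum distance = (98 − 7)/2 = 45.5.

location 52.5, max distance 45.5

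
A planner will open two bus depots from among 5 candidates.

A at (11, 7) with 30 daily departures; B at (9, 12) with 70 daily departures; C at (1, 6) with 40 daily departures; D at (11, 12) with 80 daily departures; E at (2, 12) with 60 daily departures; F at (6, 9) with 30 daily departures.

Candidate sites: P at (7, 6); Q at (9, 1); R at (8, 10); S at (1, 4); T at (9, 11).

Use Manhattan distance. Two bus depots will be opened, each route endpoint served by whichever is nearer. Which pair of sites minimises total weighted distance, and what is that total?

Evaluate every pair (each demand assigned to the nearer of the two):
  {S, T}: total = 1200
  {P, T}: total = 1300
  {R, S}: total = 1440
  {R, T}: total = 1500
  {P, R}: total = 1570
  {Q, T}: total = 1640
  {Q, R}: total = 1800
  {P, S}: total = 2250
  {P, Q}: total = 2530
  {Q, S}: total = 2970
Best pair: {S, T} with total 1200.

{S, T}, total 1200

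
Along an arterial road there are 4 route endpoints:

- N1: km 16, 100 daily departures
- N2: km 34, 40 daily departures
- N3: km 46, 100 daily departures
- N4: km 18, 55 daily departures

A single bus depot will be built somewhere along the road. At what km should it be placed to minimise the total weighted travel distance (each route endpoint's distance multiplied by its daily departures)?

x = 18

For a sum of weighted absolute distances on a line, the optimum is the weighted median (not the mean). Total weight W = 295; half-weight = 147.5.
Sort by position and accumulate weight:
  km 16 (N1, w=100) → cum 100
  km 18 (N4, w=55) → cum 155  ≥ 147.5 → median here
  km 34 (N2, w=40) → cum 195
  km 46 (N3, w=100) → cum 295
Optimal location: km 18.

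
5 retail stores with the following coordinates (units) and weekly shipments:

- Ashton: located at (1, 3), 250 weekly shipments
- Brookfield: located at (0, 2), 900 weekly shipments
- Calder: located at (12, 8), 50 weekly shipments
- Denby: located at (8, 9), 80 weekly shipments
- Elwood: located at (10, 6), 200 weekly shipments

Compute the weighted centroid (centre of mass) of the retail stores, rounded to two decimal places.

The minimiser of Σwᵢ‖p−pᵢ‖² is the weighted centroid p* = (Σwᵢpᵢ)/(Σwᵢ).
Σwᵢ = 1480.
Σwᵢxᵢ = 250·1 + 900·0 + 50·12 + 80·8 + 200·10 = 3490.
Σwᵢyᵢ = 250·3 + 900·2 + 50·8 + 80·9 + 200·6 = 4870.
x* = 3490/1480 = 2.36, y* = 4870/1480 = 3.29.

(2.36, 3.29)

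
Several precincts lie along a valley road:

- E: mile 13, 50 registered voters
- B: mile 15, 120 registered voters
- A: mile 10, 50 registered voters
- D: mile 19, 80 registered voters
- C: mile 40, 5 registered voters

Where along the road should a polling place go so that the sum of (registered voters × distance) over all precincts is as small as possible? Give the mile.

x = 15

For a sum of weighted absolute distances on a line, the optimum is the weighted median (not the mean). Total weight W = 305; half-weight = 152.5.
Sort by position and accumulate weight:
  mile 10 (A, w=50) → cum 50
  mile 13 (E, w=50) → cum 100
  mile 15 (B, w=120) → cum 220  ≥ 152.5 → median here
  mile 19 (D, w=80) → cum 300
  mile 40 (C, w=5) → cum 305
Optimal location: mile 15.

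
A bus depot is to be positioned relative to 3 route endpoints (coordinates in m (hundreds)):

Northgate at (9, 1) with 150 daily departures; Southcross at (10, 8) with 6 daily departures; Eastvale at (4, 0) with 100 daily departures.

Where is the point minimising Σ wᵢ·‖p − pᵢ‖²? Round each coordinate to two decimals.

(7.07, 0.77)

The minimiser of Σwᵢ‖p−pᵢ‖² is the weighted centroid p* = (Σwᵢpᵢ)/(Σwᵢ).
Σwᵢ = 256.
Σwᵢxᵢ = 150·9 + 6·10 + 100·4 = 1810.
Σwᵢyᵢ = 150·1 + 6·8 + 100·0 = 198.
x* = 1810/256 = 7.07, y* = 198/256 = 0.77.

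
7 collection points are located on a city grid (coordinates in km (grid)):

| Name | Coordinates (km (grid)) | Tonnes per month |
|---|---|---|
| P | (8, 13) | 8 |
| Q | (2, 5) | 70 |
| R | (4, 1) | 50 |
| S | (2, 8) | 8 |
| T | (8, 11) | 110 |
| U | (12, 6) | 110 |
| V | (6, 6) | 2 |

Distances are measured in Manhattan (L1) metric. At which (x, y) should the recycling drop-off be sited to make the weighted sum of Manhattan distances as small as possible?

Manhattan distance separates: Σwᵢ(|x−xᵢ|+|y−yᵢ|) = Σwᵢ|x−xᵢ| + Σwᵢ|y−yᵢ|, so x and y are optimised independently as 1-D weighted medians.
Total weight W = 358; half = 179.
x-coordinate, sorted with cumulative weight:
  x=2 (Q, w=70) cum 70
  x=2 (S, w=8) cum 78
  x=4 (R, w=50) cum 128
  x=6 (V, w=2) cum 130
  x=8 (P, w=8) cum 138
  x=8 (T, w=110) cum 248  ← median
  x=12 (U, w=110) cum 358
⇒ x* = 8
y-coordinate, sorted with cumulative weight:
  y=1 (R, w=50) cum 50
  y=5 (Q, w=70) cum 120
  y=6 (U, w=110) cum 230  ← median
  y=6 (V, w=2) cum 232
  y=8 (S, w=8) cum 240
  y=11 (T, w=110) cum 350
  y=13 (P, w=8) cum 358
⇒ y* = 6

(8, 6)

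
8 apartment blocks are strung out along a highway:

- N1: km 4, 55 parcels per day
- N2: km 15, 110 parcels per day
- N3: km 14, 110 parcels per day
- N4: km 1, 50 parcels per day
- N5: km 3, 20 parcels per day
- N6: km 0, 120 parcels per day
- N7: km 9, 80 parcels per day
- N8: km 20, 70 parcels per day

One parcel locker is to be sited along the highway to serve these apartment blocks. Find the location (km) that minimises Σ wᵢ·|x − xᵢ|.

For a sum of weighted absolute distances on a line, the optimum is the weighted median (not the mean). Total weight W = 615; half-weight = 307.5.
Sort by position and accumulate weight:
  km 0 (N6, w=120) → cum 120
  km 1 (N4, w=50) → cum 170
  km 3 (N5, w=20) → cum 190
  km 4 (N1, w=55) → cum 245
  km 9 (N7, w=80) → cum 325  ≥ 307.5 → median here
  km 14 (N3, w=110) → cum 435
  km 15 (N2, w=110) → cum 545
  km 20 (N8, w=70) → cum 615
Optimal location: km 9.

x = 9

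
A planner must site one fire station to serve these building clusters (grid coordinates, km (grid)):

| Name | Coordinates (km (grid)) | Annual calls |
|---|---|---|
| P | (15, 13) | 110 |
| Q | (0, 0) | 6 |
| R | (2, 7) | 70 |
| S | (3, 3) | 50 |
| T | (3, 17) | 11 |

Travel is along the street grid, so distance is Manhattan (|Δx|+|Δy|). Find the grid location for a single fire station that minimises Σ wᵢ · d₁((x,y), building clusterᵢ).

(3, 7)

Manhattan distance separates: Σwᵢ(|x−xᵢ|+|y−yᵢ|) = Σwᵢ|x−xᵢ| + Σwᵢ|y−yᵢ|, so x and y are optimised independently as 1-D weighted medians.
Total weight W = 247; half = 123.5.
x-coordinate, sorted with cumulative weight:
  x=0 (Q, w=6) cum 6
  x=2 (R, w=70) cum 76
  x=3 (S, w=50) cum 126  ← median
  x=3 (T, w=11) cum 137
  x=15 (P, w=110) cum 247
⇒ x* = 3
y-coordinate, sorted with cumulative weight:
  y=0 (Q, w=6) cum 6
  y=3 (S, w=50) cum 56
  y=7 (R, w=70) cum 126  ← median
  y=13 (P, w=110) cum 236
  y=17 (T, w=11) cum 247
⇒ y* = 7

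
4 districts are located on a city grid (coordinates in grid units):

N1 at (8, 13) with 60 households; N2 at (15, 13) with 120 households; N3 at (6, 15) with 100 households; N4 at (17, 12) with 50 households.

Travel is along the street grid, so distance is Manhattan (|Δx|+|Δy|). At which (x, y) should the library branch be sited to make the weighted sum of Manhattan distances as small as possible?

(15, 13)

Manhattan distance separates: Σwᵢ(|x−xᵢ|+|y−yᵢ|) = Σwᵢ|x−xᵢ| + Σwᵢ|y−yᵢ|, so x and y are optimised independently as 1-D weighted medians.
Total weight W = 330; half = 165.
x-coordinate, sorted with cumulative weight:
  x=6 (N3, w=100) cum 100
  x=8 (N1, w=60) cum 160
  x=15 (N2, w=120) cum 280  ← median
  x=17 (N4, w=50) cum 330
⇒ x* = 15
y-coordinate, sorted with cumulative weight:
  y=12 (N4, w=50) cum 50
  y=13 (N1, w=60) cum 110
  y=13 (N2, w=120) cum 230  ← median
  y=15 (N3, w=100) cum 330
⇒ y* = 13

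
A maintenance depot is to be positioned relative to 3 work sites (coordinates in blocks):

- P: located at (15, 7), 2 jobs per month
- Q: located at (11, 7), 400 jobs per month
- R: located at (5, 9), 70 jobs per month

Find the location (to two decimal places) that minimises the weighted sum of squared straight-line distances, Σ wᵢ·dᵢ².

(10.13, 7.30)

The minimiser of Σwᵢ‖p−pᵢ‖² is the weighted centroid p* = (Σwᵢpᵢ)/(Σwᵢ).
Σwᵢ = 472.
Σwᵢxᵢ = 2·15 + 400·11 + 70·5 = 4780.
Σwᵢyᵢ = 2·7 + 400·7 + 70·9 = 3444.
x* = 4780/472 = 10.13, y* = 3444/472 = 7.30.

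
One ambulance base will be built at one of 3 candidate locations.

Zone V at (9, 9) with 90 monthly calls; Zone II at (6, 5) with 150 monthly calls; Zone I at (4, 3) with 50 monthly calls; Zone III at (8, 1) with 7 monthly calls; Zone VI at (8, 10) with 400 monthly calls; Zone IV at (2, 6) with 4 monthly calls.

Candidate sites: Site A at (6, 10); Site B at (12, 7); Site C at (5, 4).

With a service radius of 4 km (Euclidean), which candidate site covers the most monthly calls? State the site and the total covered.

Coverage radius r = 4 km; a point is covered iff (Δx)²+(Δy)² ≤ 4² = 16.
  Site A (6, 10): covers {Zone V, Zone VI} → 490
  Site B (12, 7): covers {Zone V} → 90
  Site C (5, 4): covers {Zone II, Zone I, Zone IV} → 204
Maximum coverage at Site A: 490 monthly calls.

Site A, covering 490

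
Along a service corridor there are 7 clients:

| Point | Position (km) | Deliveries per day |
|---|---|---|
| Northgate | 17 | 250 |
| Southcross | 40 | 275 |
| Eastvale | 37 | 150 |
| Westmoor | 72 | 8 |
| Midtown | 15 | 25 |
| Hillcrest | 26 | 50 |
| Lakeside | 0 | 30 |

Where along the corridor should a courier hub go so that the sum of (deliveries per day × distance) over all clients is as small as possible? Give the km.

For a sum of weighted absolute distances on a line, the optimum is the weighted median (not the mean). Total weight W = 788; half-weight = 394.
Sort by position and accumulate weight:
  km 0 (Lakeside, w=30) → cum 30
  km 15 (Midtown, w=25) → cum 55
  km 17 (Northgate, w=250) → cum 305
  km 26 (Hillcrest, w=50) → cum 355
  km 37 (Eastvale, w=150) → cum 505  ≥ 394 → median here
  km 40 (Southcross, w=275) → cum 780
  km 72 (Westmoor, w=8) → cum 788
Optimal location: km 37.

x = 37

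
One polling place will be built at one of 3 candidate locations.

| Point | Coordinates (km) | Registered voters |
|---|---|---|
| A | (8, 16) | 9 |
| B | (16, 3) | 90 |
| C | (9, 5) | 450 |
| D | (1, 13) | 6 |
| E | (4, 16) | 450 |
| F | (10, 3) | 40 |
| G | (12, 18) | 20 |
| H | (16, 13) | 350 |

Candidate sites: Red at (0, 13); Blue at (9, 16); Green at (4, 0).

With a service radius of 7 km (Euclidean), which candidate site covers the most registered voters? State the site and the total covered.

Blue, covering 479

Coverage radius r = 7 km; a point is covered iff (Δx)²+(Δy)² ≤ 7² = 49.
  Red (0, 13): covers {D, E} → 456
  Blue (9, 16): covers {A, E, G} → 479
  Green (4, 0): covers {F} → 40
Maximum coverage at Blue: 479 registered voters.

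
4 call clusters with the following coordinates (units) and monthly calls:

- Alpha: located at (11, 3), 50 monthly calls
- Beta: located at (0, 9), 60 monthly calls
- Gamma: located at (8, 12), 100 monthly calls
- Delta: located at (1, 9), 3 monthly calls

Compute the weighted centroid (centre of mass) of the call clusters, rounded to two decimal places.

(6.35, 9.00)

The minimiser of Σwᵢ‖p−pᵢ‖² is the weighted centroid p* = (Σwᵢpᵢ)/(Σwᵢ).
Σwᵢ = 213.
Σwᵢxᵢ = 50·11 + 60·0 + 100·8 + 3·1 = 1353.
Σwᵢyᵢ = 50·3 + 60·9 + 100·12 + 3·9 = 1917.
x* = 1353/213 = 6.35, y* = 1917/213 = 9.00.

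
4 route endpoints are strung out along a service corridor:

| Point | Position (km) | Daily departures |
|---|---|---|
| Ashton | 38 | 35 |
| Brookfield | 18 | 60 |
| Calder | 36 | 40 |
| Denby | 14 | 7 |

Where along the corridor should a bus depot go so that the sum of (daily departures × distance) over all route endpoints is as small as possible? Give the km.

x = 36

For a sum of weighted absolute distances on a line, the optimum is the weighted median (not the mean). Total weight W = 142; half-weight = 71.
Sort by position and accumulate weight:
  km 14 (Denby, w=7) → cum 7
  km 18 (Brookfield, w=60) → cum 67
  km 36 (Calder, w=40) → cum 107  ≥ 71 → median here
  km 38 (Ashton, w=35) → cum 142
Optimal location: km 36.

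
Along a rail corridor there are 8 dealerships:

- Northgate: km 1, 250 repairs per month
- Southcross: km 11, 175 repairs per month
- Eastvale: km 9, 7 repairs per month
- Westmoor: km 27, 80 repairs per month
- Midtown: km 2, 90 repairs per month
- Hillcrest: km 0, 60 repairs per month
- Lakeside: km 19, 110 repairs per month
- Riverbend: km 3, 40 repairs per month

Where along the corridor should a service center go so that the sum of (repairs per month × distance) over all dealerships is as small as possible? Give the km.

For a sum of weighted absolute distances on a line, the optimum is the weighted median (not the mean). Total weight W = 812; half-weight = 406.
Sort by position and accumulate weight:
  km 0 (Hillcrest, w=60) → cum 60
  km 1 (Northgate, w=250) → cum 310
  km 2 (Midtown, w=90) → cum 400
  km 3 (Riverbend, w=40) → cum 440  ≥ 406 → median here
  km 9 (Eastvale, w=7) → cum 447
  km 11 (Southcross, w=175) → cum 622
  km 19 (Lakeside, w=110) → cum 732
  km 27 (Westmoor, w=80) → cum 812
Optimal location: km 3.

x = 3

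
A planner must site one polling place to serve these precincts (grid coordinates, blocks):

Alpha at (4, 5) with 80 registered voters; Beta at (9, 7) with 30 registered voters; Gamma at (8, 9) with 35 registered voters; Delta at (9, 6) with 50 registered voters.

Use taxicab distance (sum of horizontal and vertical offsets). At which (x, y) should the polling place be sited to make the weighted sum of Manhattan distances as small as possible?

Manhattan distance separates: Σwᵢ(|x−xᵢ|+|y−yᵢ|) = Σwᵢ|x−xᵢ| + Σwᵢ|y−yᵢ|, so x and y are optimised independently as 1-D weighted medians.
Total weight W = 195; half = 97.5.
x-coordinate, sorted with cumulative weight:
  x=4 (Alpha, w=80) cum 80
  x=8 (Gamma, w=35) cum 115  ← median
  x=9 (Beta, w=30) cum 145
  x=9 (Delta, w=50) cum 195
⇒ x* = 8
y-coordinate, sorted with cumulative weight:
  y=5 (Alpha, w=80) cum 80
  y=6 (Delta, w=50) cum 130  ← median
  y=7 (Beta, w=30) cum 160
  y=9 (Gamma, w=35) cum 195
⇒ y* = 6

(8, 6)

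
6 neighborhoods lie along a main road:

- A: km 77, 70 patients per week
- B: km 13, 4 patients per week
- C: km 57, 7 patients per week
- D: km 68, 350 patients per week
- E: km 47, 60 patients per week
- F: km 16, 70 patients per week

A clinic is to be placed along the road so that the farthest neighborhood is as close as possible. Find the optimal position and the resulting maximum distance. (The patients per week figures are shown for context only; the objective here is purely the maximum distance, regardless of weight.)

location 45, max distance 32

The 1-center on a line is the midpoint of the two extreme points: leftmost at 13, rightmost at 77.
Optimal location = (13 + 77)/2 = 45; maximum distance = (77 − 13)/2 = 32.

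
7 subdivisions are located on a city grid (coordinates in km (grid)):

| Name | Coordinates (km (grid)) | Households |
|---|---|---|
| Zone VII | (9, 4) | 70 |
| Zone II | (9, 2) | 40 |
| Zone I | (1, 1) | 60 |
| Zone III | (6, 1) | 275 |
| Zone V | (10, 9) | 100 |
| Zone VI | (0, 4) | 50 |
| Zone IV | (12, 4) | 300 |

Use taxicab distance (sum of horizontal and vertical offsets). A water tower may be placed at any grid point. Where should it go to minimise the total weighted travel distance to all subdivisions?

Manhattan distance separates: Σwᵢ(|x−xᵢ|+|y−yᵢ|) = Σwᵢ|x−xᵢ| + Σwᵢ|y−yᵢ|, so x and y are optimised independently as 1-D weighted medians.
Total weight W = 895; half = 447.5.
x-coordinate, sorted with cumulative weight:
  x=0 (Zone VI, w=50) cum 50
  x=1 (Zone I, w=60) cum 110
  x=6 (Zone III, w=275) cum 385
  x=9 (Zone VII, w=70) cum 455  ← median
  x=9 (Zone II, w=40) cum 495
  x=10 (Zone V, w=100) cum 595
  x=12 (Zone IV, w=300) cum 895
⇒ x* = 9
y-coordinate, sorted with cumulative weight:
  y=1 (Zone I, w=60) cum 60
  y=1 (Zone III, w=275) cum 335
  y=2 (Zone II, w=40) cum 375
  y=4 (Zone VII, w=70) cum 445
  y=4 (Zone VI, w=50) cum 495  ← median
  y=4 (Zone IV, w=300) cum 795
  y=9 (Zone V, w=100) cum 895
⇒ y* = 4

(9, 4)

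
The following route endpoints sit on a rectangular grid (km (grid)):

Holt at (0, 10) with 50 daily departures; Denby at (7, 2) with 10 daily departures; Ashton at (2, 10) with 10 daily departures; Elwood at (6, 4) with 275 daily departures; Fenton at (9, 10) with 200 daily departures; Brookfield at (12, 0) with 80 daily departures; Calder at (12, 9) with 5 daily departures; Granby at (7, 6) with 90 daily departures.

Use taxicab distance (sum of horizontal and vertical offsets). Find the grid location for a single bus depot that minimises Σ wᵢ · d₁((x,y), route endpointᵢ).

Manhattan distance separates: Σwᵢ(|x−xᵢ|+|y−yᵢ|) = Σwᵢ|x−xᵢ| + Σwᵢ|y−yᵢ|, so x and y are optimised independently as 1-D weighted medians.
Total weight W = 720; half = 360.
x-coordinate, sorted with cumulative weight:
  x=0 (Holt, w=50) cum 50
  x=2 (Ashton, w=10) cum 60
  x=6 (Elwood, w=275) cum 335
  x=7 (Denby, w=10) cum 345
  x=7 (Granby, w=90) cum 435  ← median
  x=9 (Fenton, w=200) cum 635
  x=12 (Brookfield, w=80) cum 715
  x=12 (Calder, w=5) cum 720
⇒ x* = 7
y-coordinate, sorted with cumulative weight:
  y=0 (Brookfield, w=80) cum 80
  y=2 (Denby, w=10) cum 90
  y=4 (Elwood, w=275) cum 365  ← median
  y=6 (Granby, w=90) cum 455
  y=9 (Calder, w=5) cum 460
  y=10 (Holt, w=50) cum 510
  y=10 (Ashton, w=10) cum 520
  y=10 (Fenton, w=200) cum 720
⇒ y* = 4

(7, 4)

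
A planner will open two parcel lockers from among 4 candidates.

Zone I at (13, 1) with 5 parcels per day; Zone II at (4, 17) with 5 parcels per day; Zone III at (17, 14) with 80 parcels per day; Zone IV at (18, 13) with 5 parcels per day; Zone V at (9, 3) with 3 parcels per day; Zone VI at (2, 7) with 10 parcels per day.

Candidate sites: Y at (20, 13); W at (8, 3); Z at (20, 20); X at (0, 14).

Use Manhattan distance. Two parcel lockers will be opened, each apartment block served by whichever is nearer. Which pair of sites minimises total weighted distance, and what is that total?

Evaluate every pair (each demand assigned to the nearer of the two):
  {Y, W}: total = 558
  {Y, X}: total = 610
  {Y, Z}: total = 823
  {W, Z}: total = 993
  {Z, X}: total = 1080
  {W, X}: total = 1618
Best pair: {Y, W} with total 558.

{Y, W}, total 558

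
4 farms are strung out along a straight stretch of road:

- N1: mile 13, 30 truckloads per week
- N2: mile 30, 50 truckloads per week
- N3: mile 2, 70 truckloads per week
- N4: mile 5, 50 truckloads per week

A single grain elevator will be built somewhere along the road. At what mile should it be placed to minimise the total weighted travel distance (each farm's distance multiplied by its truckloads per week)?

For a sum of weighted absolute distances on a line, the optimum is the weighted median (not the mean). Total weight W = 200; half-weight = 100.
Sort by position and accumulate weight:
  mile 2 (N3, w=70) → cum 70
  mile 5 (N4, w=50) → cum 120  ≥ 100 → median here
  mile 13 (N1, w=30) → cum 150
  mile 30 (N2, w=50) → cum 200
Optimal location: mile 5.

x = 5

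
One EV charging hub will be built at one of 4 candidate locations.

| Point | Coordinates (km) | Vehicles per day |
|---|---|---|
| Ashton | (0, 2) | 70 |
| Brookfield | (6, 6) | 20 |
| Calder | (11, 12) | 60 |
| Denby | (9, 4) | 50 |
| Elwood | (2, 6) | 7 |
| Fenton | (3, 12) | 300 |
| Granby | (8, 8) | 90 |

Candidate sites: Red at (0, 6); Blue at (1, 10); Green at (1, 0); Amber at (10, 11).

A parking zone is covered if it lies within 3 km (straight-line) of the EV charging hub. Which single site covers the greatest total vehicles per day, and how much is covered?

Blue, covering 300

Coverage radius r = 3 km; a point is covered iff (Δx)²+(Δy)² ≤ 3² = 9.
  Red (0, 6): covers {Elwood} → 7
  Blue (1, 10): covers {Fenton} → 300
  Green (1, 0): covers {Ashton} → 70
  Amber (10, 11): covers {Calder} → 60
Maximum coverage at Blue: 300 vehicles per day.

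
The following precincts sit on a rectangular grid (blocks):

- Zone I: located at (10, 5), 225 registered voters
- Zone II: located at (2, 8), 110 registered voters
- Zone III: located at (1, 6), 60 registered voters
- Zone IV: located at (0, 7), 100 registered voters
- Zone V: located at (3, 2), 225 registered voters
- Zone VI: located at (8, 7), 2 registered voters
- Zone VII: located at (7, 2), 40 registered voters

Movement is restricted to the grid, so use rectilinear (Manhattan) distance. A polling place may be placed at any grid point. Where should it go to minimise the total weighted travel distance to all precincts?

(3, 5)

Manhattan distance separates: Σwᵢ(|x−xᵢ|+|y−yᵢ|) = Σwᵢ|x−xᵢ| + Σwᵢ|y−yᵢ|, so x and y are optimised independently as 1-D weighted medians.
Total weight W = 762; half = 381.
x-coordinate, sorted with cumulative weight:
  x=0 (Zone IV, w=100) cum 100
  x=1 (Zone III, w=60) cum 160
  x=2 (Zone II, w=110) cum 270
  x=3 (Zone V, w=225) cum 495  ← median
  x=7 (Zone VII, w=40) cum 535
  x=8 (Zone VI, w=2) cum 537
  x=10 (Zone I, w=225) cum 762
⇒ x* = 3
y-coordinate, sorted with cumulative weight:
  y=2 (Zone V, w=225) cum 225
  y=2 (Zone VII, w=40) cum 265
  y=5 (Zone I, w=225) cum 490  ← median
  y=6 (Zone III, w=60) cum 550
  y=7 (Zone IV, w=100) cum 650
  y=7 (Zone VI, w=2) cum 652
  y=8 (Zone II, w=110) cum 762
⇒ y* = 5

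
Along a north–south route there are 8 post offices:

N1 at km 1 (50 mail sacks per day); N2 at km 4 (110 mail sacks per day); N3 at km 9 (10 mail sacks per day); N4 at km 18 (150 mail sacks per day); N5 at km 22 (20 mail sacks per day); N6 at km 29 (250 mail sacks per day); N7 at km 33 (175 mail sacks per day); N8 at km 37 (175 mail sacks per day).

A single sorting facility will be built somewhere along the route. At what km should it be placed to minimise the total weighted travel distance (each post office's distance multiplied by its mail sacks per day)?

x = 29

For a sum of weighted absolute distances on a line, the optimum is the weighted median (not the mean). Total weight W = 940; half-weight = 470.
Sort by position and accumulate weight:
  km 1 (N1, w=50) → cum 50
  km 4 (N2, w=110) → cum 160
  km 9 (N3, w=10) → cum 170
  km 18 (N4, w=150) → cum 320
  km 22 (N5, w=20) → cum 340
  km 29 (N6, w=250) → cum 590  ≥ 470 → median here
  km 33 (N7, w=175) → cum 765
  km 37 (N8, w=175) → cum 940
Optimal location: km 29.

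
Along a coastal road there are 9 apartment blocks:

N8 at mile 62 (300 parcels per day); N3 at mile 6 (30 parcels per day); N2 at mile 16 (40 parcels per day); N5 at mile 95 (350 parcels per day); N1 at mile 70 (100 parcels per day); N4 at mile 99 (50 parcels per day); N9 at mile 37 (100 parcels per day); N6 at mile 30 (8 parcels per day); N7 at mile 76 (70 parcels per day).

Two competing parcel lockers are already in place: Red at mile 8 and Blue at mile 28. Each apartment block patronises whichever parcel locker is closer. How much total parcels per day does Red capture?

70

The indifferent point is the midpoint (8+28)/2 = 18; apartment blocks left of it (closer to Red at 8) go to Red, those right go to Blue.
  N3 at 6 (w=30) → Red
  N2 at 16 (w=40) → Red
  N6 at 30 (w=8) → Blue
  N9 at 37 (w=100) → Blue
  N8 at 62 (w=300) → Blue
  N1 at 70 (w=100) → Blue
  N7 at 76 (w=70) → Blue
  N5 at 95 (w=350) → Blue
  N4 at 99 (w=50) → Blue
Red captures 70; Blue captures 978.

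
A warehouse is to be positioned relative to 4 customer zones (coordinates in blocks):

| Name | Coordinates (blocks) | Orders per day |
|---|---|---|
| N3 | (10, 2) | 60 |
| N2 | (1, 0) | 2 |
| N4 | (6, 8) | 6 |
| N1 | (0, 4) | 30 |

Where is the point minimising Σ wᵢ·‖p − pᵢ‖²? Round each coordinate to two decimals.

The minimiser of Σwᵢ‖p−pᵢ‖² is the weighted centroid p* = (Σwᵢpᵢ)/(Σwᵢ).
Σwᵢ = 98.
Σwᵢxᵢ = 60·10 + 2·1 + 6·6 + 30·0 = 638.
Σwᵢyᵢ = 60·2 + 2·0 + 6·8 + 30·4 = 288.
x* = 638/98 = 6.51, y* = 288/98 = 2.94.

(6.51, 2.94)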